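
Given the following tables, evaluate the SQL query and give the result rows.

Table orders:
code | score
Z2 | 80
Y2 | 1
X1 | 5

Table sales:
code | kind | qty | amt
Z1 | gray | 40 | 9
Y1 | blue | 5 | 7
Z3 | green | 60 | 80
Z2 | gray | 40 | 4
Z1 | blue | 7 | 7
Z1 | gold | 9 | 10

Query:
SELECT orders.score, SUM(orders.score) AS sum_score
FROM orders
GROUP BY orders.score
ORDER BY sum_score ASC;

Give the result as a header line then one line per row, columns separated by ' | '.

After GROUP BY (3 rows):
orders.score | sum_score
80 | 80
1 | 1
5 | 5
After ORDER BY (3 rows):
orders.score | sum_score
1 | 1
5 | 5
80 | 80

== RESULT ==
orders.score | sum_score
1 | 1
5 | 5
80 | 80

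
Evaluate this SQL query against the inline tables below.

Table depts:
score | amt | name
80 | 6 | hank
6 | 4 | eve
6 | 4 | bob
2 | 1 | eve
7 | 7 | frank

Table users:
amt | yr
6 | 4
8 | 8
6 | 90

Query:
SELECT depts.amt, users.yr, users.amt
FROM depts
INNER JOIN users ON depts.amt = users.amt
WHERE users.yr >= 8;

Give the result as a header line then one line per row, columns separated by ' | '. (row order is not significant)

== RESULT ==
depts.amt | users.yr | users.amt
6 | 90 | 6

Derivation:
After JOIN users (2 rows):
depts.score | depts.amt | depts.name | users.amt | users.yr
80 | 6 | hank | 6 | 4
80 | 6 | hank | 6 | 90
After WHERE (1 rows):
depts.score | depts.amt | depts.name | users.amt | users.yr
80 | 6 | hank | 6 | 90
After SELECT (1 rows):
depts.amt | users.yr | users.amt
6 | 90 | 6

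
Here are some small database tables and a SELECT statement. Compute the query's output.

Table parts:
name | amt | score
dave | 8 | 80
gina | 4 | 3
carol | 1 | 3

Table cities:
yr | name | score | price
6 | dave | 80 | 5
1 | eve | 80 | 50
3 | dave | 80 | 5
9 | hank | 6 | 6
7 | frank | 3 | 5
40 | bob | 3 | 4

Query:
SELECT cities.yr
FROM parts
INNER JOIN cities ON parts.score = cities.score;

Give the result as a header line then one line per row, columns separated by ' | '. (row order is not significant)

== RESULT ==
cities.yr
6
1
3
7
40
7
40

Derivation:
After JOIN cities (7 rows):
parts.name | parts.amt | parts.score | cities.yr | cities.name | cities.score | cities.price
dave | 8 | 80 | 6 | dave | 80 | 5
dave | 8 | 80 | 1 | eve | 80 | 50
dave | 8 | 80 | 3 | dave | 80 | 5
gina | 4 | 3 | 7 | frank | 3 | 5
gina | 4 | 3 | 40 | bob | 3 | 4
carol | 1 | 3 | 7 | frank | 3 | 5
carol | 1 | 3 | 40 | bob | 3 | 4
After SELECT (7 rows):
cities.yr
6
1
3
7
40
7
40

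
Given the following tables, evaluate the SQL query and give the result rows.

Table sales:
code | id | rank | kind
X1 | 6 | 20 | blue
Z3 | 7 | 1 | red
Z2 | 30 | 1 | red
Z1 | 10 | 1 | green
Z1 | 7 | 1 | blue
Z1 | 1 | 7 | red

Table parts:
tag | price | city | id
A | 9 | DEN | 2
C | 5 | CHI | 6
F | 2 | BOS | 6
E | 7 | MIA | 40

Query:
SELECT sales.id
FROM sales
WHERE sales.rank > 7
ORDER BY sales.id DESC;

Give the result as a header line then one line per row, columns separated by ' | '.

After WHERE (1 rows):
sales.code | sales.id | sales.rank | sales.kind
X1 | 6 | 20 | blue
After SELECT (1 rows):
sales.id
6
After ORDER BY (1 rows):
sales.id
6

== RESULT ==
sales.id
6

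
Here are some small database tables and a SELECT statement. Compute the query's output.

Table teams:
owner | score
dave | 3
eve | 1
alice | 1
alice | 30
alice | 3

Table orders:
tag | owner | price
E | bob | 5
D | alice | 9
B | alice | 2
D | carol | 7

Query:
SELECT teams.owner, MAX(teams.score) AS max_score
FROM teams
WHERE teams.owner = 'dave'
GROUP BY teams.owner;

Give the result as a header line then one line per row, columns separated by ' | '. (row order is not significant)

After WHERE (1 rows):
teams.owner | teams.score
dave | 3
After GROUP BY (1 rows):
teams.owner | max_score
dave | 3

== RESULT ==
teams.owner | max_score
dave | 3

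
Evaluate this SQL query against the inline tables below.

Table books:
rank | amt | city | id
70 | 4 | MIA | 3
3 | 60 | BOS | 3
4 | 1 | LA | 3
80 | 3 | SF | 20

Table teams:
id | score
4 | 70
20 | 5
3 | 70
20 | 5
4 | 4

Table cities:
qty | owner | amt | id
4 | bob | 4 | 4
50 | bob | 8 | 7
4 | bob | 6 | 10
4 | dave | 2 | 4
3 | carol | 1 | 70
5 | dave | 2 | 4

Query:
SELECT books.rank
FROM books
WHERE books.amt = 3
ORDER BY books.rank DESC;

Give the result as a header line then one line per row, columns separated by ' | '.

After WHERE (1 rows):
books.rank | books.amt | books.city | books.id
80 | 3 | SF | 20
After SELECT (1 rows):
books.rank
80
After ORDER BY (1 rows):
books.rank
80

== RESULT ==
books.rank
80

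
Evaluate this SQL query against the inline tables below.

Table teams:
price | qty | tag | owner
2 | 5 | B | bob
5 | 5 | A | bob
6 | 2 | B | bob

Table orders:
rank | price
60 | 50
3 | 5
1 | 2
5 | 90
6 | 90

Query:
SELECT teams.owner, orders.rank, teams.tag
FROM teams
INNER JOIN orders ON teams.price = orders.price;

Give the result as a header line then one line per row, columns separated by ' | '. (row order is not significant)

== RESULT ==
teams.owner | orders.rank | teams.tag
bob | 1 | B
bob | 3 | A

Derivation:
After JOIN orders (2 rows):
teams.price | teams.qty | teams.tag | teams.owner | orders.rank | orders.price
2 | 5 | B | bob | 1 | 2
5 | 5 | A | bob | 3 | 5
After SELECT (2 rows):
teams.owner | orders.rank | teams.tag
bob | 1 | B
bob | 3 | A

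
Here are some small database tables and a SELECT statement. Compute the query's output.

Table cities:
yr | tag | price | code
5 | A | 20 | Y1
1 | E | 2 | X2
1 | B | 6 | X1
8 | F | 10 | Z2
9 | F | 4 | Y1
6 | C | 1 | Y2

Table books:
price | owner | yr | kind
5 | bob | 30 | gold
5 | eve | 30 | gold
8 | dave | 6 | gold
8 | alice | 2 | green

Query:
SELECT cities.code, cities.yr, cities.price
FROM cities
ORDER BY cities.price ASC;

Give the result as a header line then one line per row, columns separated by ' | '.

After SELECT (6 rows):
cities.code | cities.yr | cities.price
Y1 | 5 | 20
X2 | 1 | 2
X1 | 1 | 6
Z2 | 8 | 10
Y1 | 9 | 4
Y2 | 6 | 1
After ORDER BY (6 rows):
cities.code | cities.yr | cities.price
Y2 | 6 | 1
X2 | 1 | 2
Y1 | 9 | 4
X1 | 1 | 6
Z2 | 8 | 10
Y1 | 5 | 20

== RESULT ==
cities.code | cities.yr | cities.price
Y2 | 6 | 1
X2 | 1 | 2
Y1 | 9 | 4
X1 | 1 | 6
Z2 | 8 | 10
Y1 | 5 | 20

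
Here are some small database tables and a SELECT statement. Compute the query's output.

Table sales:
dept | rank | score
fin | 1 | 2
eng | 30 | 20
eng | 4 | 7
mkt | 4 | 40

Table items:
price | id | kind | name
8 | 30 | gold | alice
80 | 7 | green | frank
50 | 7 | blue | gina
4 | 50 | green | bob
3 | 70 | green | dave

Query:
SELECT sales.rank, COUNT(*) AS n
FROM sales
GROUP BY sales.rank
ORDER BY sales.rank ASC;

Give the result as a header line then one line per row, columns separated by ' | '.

== RESULT ==
sales.rank | n
1 | 1
4 | 2
30 | 1

Derivation:
After GROUP BY (3 rows):
sales.rank | n
1 | 1
30 | 1
4 | 2
After ORDER BY (3 rows):
sales.rank | n
1 | 1
4 | 2
30 | 1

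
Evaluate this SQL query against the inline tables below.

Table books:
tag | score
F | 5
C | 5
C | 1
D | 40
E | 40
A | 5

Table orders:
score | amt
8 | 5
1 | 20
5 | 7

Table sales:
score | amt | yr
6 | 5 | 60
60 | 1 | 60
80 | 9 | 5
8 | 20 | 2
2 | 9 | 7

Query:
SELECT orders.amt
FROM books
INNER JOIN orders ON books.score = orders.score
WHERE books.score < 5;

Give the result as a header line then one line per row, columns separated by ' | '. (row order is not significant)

After JOIN orders (4 rows):
books.tag | books.score | orders.score | orders.amt
F | 5 | 5 | 7
C | 5 | 5 | 7
C | 1 | 1 | 20
A | 5 | 5 | 7
After WHERE (1 rows):
books.tag | books.score | orders.score | orders.amt
C | 1 | 1 | 20
After SELECT (1 rows):
orders.amt
20

== RESULT ==
orders.amt
20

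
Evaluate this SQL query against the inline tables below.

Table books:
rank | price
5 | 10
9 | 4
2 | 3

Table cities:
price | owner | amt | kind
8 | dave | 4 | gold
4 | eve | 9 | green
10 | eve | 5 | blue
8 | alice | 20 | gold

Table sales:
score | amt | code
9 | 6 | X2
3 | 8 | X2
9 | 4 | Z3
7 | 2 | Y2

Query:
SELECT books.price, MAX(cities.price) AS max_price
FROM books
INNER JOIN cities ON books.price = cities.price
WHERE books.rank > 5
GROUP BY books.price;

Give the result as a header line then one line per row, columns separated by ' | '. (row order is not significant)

After JOIN cities (2 rows):
books.rank | books.price | cities.price | cities.owner | cities.amt | cities.kind
5 | 10 | 10 | eve | 5 | blue
9 | 4 | 4 | eve | 9 | green
After WHERE (1 rows):
books.rank | books.price | cities.price | cities.owner | cities.amt | cities.kind
9 | 4 | 4 | eve | 9 | green
After GROUP BY (1 rows):
books.price | max_price
4 | 4

== RESULT ==
books.price | max_price
4 | 4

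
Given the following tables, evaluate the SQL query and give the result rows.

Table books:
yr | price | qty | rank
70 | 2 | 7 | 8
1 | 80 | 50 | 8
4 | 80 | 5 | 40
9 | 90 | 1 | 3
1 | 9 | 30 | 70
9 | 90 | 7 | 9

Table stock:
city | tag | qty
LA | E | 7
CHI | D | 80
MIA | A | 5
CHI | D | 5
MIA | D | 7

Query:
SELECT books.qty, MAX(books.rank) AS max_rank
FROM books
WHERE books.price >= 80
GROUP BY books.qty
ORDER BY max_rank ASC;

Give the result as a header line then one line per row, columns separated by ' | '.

After WHERE (4 rows):
books.yr | books.price | books.qty | books.rank
1 | 80 | 50 | 8
4 | 80 | 5 | 40
9 | 90 | 1 | 3
9 | 90 | 7 | 9
After GROUP BY (4 rows):
books.qty | max_rank
50 | 8
5 | 40
1 | 3
7 | 9
After ORDER BY (4 rows):
books.qty | max_rank
1 | 3
50 | 8
7 | 9
5 | 40

== RESULT ==
books.qty | max_rank
1 | 3
50 | 8
7 | 9
5 | 40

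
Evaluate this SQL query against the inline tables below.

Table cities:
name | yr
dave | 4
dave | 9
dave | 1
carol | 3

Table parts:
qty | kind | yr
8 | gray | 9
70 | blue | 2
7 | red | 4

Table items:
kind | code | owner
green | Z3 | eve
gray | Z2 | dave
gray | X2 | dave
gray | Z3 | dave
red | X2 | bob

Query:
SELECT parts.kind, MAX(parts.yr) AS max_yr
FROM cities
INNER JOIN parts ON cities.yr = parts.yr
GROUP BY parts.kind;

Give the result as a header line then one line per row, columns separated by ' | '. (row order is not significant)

After JOIN parts (2 rows):
cities.name | cities.yr | parts.qty | parts.kind | parts.yr
dave | 4 | 7 | red | 4
dave | 9 | 8 | gray | 9
After GROUP BY (2 rows):
parts.kind | max_yr
red | 4
gray | 9

== RESULT ==
parts.kind | max_yr
red | 4
gray | 9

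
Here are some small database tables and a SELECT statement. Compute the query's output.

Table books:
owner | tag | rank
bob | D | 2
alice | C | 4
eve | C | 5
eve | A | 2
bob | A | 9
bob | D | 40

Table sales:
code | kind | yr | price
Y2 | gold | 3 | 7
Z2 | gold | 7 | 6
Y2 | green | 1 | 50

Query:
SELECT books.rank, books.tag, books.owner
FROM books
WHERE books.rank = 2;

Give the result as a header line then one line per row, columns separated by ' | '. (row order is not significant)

== RESULT ==
books.rank | books.tag | books.owner
2 | D | bob
2 | A | eve

Derivation:
After WHERE (2 rows):
books.owner | books.tag | books.rank
bob | D | 2
eve | A | 2
After SELECT (2 rows):
books.rank | books.tag | books.owner
2 | D | bob
2 | A | eve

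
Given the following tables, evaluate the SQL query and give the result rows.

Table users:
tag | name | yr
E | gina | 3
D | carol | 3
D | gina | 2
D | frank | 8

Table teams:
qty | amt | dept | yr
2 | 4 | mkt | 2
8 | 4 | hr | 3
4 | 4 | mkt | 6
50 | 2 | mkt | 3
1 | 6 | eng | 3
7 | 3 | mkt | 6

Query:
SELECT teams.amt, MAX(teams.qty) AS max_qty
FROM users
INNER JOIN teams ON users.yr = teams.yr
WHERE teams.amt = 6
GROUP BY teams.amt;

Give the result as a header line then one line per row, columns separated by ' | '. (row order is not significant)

After JOIN teams (7 rows):
users.tag | users.name | users.yr | teams.qty | teams.amt | teams.dept | teams.yr
E | gina | 3 | 8 | 4 | hr | 3
E | gina | 3 | 50 | 2 | mkt | 3
E | gina | 3 | 1 | 6 | eng | 3
D | carol | 3 | 8 | 4 | hr | 3
D | carol | 3 | 50 | 2 | mkt | 3
D | carol | 3 | 1 | 6 | eng | 3
D | gina | 2 | 2 | 4 | mkt | 2
After WHERE (2 rows):
users.tag | users.name | users.yr | teams.qty | teams.amt | teams.dept | teams.yr
E | gina | 3 | 1 | 6 | eng | 3
D | carol | 3 | 1 | 6 | eng | 3
After GROUP BY (1 rows):
teams.amt | max_qty
6 | 1

== RESULT ==
teams.amt | max_qty
6 | 1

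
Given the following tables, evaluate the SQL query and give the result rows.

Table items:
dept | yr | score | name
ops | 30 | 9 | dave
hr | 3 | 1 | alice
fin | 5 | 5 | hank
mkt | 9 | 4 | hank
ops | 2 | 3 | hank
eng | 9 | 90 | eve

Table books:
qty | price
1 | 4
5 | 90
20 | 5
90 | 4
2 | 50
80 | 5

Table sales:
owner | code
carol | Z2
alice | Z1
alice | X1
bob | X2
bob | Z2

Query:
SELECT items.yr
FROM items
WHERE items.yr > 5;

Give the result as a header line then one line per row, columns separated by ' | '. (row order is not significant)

After WHERE (3 rows):
items.dept | items.yr | items.score | items.name
ops | 30 | 9 | dave
mkt | 9 | 4 | hank
eng | 9 | 90 | eve
After SELECT (3 rows):
items.yr
30
9
9

== RESULT ==
items.yr
30
9
9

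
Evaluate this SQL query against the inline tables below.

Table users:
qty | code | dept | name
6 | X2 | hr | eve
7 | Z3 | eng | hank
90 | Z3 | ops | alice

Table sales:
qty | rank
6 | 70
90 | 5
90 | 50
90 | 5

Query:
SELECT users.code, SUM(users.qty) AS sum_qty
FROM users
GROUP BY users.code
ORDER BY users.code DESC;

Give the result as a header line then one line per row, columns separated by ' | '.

After GROUP BY (2 rows):
users.code | sum_qty
X2 | 6
Z3 | 97
After ORDER BY (2 rows):
users.code | sum_qty
Z3 | 97
X2 | 6

== RESULT ==
users.code | sum_qty
Z3 | 97
X2 | 6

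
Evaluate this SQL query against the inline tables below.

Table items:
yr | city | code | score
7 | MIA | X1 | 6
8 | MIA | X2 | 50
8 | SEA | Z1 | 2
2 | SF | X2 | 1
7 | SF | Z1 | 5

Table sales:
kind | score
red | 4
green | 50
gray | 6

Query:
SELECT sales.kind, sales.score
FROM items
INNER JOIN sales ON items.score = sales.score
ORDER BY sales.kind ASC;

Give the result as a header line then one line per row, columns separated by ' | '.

After JOIN sales (2 rows):
items.yr | items.city | items.code | items.score | sales.kind | sales.score
7 | MIA | X1 | 6 | gray | 6
8 | MIA | X2 | 50 | green | 50
After SELECT (2 rows):
sales.kind | sales.score
gray | 6
green | 50
After ORDER BY (2 rows):
sales.kind | sales.score
gray | 6
green | 50

== RESULT ==
sales.kind | sales.score
gray | 6
green | 50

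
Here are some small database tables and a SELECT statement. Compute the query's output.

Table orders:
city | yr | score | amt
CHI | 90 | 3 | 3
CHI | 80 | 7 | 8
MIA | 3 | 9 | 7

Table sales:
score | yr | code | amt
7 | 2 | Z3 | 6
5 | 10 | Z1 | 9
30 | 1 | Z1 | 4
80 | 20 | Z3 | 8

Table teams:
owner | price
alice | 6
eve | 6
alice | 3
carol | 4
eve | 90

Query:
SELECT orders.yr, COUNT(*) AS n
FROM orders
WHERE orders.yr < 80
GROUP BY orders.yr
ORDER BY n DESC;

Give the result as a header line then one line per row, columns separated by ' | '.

After WHERE (1 rows):
orders.city | orders.yr | orders.score | orders.amt
MIA | 3 | 9 | 7
After GROUP BY (1 rows):
orders.yr | n
3 | 1
After ORDER BY (1 rows):
orders.yr | n
3 | 1

== RESULT ==
orders.yr | n
3 | 1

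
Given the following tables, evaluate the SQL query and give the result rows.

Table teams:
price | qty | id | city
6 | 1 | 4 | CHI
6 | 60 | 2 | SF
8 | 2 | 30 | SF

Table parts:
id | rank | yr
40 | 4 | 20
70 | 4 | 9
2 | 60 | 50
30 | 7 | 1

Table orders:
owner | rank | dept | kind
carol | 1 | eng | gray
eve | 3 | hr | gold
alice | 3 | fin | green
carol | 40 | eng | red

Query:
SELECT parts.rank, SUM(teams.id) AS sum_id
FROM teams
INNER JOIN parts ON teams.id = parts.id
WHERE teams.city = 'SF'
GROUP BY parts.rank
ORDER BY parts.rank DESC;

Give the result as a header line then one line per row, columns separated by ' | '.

== RESULT ==
parts.rank | sum_id
60 | 2
7 | 30

Derivation:
After JOIN parts (2 rows):
teams.price | teams.qty | teams.id | teams.city | parts.id | parts.rank | parts.yr
6 | 60 | 2 | SF | 2 | 60 | 50
8 | 2 | 30 | SF | 30 | 7 | 1
After WHERE (2 rows):
teams.price | teams.qty | teams.id | teams.city | parts.id | parts.rank | parts.yr
6 | 60 | 2 | SF | 2 | 60 | 50
8 | 2 | 30 | SF | 30 | 7 | 1
After GROUP BY (2 rows):
parts.rank | sum_id
60 | 2
7 | 30
After ORDER BY (2 rows):
parts.rank | sum_id
60 | 2
7 | 30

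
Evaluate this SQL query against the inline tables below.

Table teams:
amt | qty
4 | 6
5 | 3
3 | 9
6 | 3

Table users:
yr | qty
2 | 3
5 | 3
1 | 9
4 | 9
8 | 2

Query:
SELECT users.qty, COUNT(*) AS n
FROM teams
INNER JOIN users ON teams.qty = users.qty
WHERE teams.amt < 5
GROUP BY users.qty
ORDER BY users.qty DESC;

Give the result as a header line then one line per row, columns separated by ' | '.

== RESULT ==
users.qty | n
9 | 2

Derivation:
After JOIN users (6 rows):
teams.amt | teams.qty | users.yr | users.qty
5 | 3 | 2 | 3
5 | 3 | 5 | 3
3 | 9 | 1 | 9
3 | 9 | 4 | 9
6 | 3 | 2 | 3
6 | 3 | 5 | 3
After WHERE (2 rows):
teams.amt | teams.qty | users.yr | users.qty
3 | 9 | 1 | 9
3 | 9 | 4 | 9
After GROUP BY (1 rows):
users.qty | n
9 | 2
After ORDER BY (1 rows):
users.qty | n
9 | 2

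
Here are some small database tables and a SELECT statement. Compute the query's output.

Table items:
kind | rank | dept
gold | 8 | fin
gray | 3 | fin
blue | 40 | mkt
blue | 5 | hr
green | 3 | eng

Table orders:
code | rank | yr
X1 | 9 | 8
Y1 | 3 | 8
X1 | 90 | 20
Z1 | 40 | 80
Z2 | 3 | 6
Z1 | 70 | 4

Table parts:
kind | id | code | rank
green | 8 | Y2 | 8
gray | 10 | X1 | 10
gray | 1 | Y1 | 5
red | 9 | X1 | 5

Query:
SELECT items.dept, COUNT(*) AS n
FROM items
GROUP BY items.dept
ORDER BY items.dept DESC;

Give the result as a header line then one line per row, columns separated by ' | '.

After GROUP BY (4 rows):
items.dept | n
fin | 2
mkt | 1
hr | 1
eng | 1
After ORDER BY (4 rows):
items.dept | n
mkt | 1
hr | 1
fin | 2
eng | 1

== RESULT ==
items.dept | n
mkt | 1
hr | 1
fin | 2
eng | 1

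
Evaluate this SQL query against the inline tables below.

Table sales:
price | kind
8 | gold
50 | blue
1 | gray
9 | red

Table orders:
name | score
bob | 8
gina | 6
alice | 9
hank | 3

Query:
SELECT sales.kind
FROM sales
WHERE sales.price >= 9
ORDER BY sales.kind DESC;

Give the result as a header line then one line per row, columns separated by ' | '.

After WHERE (2 rows):
sales.price | sales.kind
50 | blue
9 | red
After SELECT (2 rows):
sales.kind
blue
red
After ORDER BY (2 rows):
sales.kind
red
blue

== RESULT ==
sales.kind
red
blue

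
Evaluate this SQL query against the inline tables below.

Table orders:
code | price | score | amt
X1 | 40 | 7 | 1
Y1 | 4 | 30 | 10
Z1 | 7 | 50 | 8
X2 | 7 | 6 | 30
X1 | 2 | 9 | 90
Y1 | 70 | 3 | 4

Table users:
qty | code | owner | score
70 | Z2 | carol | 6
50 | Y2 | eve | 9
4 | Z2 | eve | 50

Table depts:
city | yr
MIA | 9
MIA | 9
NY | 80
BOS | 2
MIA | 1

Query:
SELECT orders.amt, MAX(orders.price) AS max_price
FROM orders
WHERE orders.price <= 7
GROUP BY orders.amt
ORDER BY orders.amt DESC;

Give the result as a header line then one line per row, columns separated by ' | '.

After WHERE (4 rows):
orders.code | orders.price | orders.score | orders.amt
Y1 | 4 | 30 | 10
Z1 | 7 | 50 | 8
X2 | 7 | 6 | 30
X1 | 2 | 9 | 90
After GROUP BY (4 rows):
orders.amt | max_price
10 | 4
8 | 7
30 | 7
90 | 2
After ORDER BY (4 rows):
orders.amt | max_price
90 | 2
30 | 7
10 | 4
8 | 7

== RESULT ==
orders.amt | max_price
90 | 2
30 | 7
10 | 4
8 | 7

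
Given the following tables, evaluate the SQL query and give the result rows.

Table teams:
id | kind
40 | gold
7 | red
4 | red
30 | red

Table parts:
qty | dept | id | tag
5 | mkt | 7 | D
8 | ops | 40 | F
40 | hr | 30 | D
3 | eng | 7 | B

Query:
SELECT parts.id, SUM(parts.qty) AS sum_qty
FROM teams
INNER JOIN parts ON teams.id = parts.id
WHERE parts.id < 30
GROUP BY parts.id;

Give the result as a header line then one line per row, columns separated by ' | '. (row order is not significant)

== RESULT ==
parts.id | sum_qty
7 | 8

Derivation:
After JOIN parts (4 rows):
teams.id | teams.kind | parts.qty | parts.dept | parts.id | parts.tag
40 | gold | 8 | ops | 40 | F
7 | red | 5 | mkt | 7 | D
7 | red | 3 | eng | 7 | B
30 | red | 40 | hr | 30 | D
After WHERE (2 rows):
teams.id | teams.kind | parts.qty | parts.dept | parts.id | parts.tag
7 | red | 5 | mkt | 7 | D
7 | red | 3 | eng | 7 | B
After GROUP BY (1 rows):
parts.id | sum_qty
7 | 8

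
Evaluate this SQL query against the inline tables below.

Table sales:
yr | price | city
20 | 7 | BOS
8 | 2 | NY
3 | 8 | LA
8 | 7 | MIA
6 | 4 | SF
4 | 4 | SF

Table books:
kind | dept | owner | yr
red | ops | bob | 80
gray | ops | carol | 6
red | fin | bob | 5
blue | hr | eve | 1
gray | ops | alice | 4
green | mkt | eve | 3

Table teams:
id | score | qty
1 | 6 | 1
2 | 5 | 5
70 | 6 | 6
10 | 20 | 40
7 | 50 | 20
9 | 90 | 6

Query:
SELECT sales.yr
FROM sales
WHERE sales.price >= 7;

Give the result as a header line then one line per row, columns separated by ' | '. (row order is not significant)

After WHERE (3 rows):
sales.yr | sales.price | sales.city
20 | 7 | BOS
3 | 8 | LA
8 | 7 | MIA
After SELECT (3 rows):
sales.yr
20
3
8

== RESULT ==
sales.yr
20
3
8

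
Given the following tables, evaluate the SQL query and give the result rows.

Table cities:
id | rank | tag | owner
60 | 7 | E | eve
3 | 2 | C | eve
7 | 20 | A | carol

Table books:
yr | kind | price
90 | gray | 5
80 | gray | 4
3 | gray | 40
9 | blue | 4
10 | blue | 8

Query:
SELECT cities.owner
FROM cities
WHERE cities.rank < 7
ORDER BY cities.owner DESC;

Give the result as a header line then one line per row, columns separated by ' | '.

== RESULT ==
cities.owner
eve

Derivation:
After WHERE (1 rows):
cities.id | cities.rank | cities.tag | cities.owner
3 | 2 | C | eve
After SELECT (1 rows):
cities.owner
eve
After ORDER BY (1 rows):
cities.owner
eve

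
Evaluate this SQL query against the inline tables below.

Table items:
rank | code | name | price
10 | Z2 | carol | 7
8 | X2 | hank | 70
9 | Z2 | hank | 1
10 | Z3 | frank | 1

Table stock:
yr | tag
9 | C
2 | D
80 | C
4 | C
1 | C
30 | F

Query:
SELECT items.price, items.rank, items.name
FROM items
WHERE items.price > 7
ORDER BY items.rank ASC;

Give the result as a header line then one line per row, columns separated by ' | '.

== RESULT ==
items.price | items.rank | items.name
70 | 8 | hank

Derivation:
After WHERE (1 rows):
items.rank | items.code | items.name | items.price
8 | X2 | hank | 70
After SELECT (1 rows):
items.price | items.rank | items.name
70 | 8 | hank
After ORDER BY (1 rows):
items.price | items.rank | items.name
70 | 8 | hank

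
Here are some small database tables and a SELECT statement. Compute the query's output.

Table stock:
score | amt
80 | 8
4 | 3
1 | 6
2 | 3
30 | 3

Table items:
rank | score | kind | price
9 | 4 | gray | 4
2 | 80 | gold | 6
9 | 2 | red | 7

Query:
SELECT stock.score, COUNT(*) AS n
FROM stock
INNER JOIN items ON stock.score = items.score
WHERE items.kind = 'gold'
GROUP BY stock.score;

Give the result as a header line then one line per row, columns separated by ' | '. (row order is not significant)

== RESULT ==
stock.score | n
80 | 1

Derivation:
After JOIN items (3 rows):
stock.score | stock.amt | items.rank | items.score | items.kind | items.price
80 | 8 | 2 | 80 | gold | 6
4 | 3 | 9 | 4 | gray | 4
2 | 3 | 9 | 2 | red | 7
After WHERE (1 rows):
stock.score | stock.amt | items.rank | items.score | items.kind | items.price
80 | 8 | 2 | 80 | gold | 6
After GROUP BY (1 rows):
stock.score | n
80 | 1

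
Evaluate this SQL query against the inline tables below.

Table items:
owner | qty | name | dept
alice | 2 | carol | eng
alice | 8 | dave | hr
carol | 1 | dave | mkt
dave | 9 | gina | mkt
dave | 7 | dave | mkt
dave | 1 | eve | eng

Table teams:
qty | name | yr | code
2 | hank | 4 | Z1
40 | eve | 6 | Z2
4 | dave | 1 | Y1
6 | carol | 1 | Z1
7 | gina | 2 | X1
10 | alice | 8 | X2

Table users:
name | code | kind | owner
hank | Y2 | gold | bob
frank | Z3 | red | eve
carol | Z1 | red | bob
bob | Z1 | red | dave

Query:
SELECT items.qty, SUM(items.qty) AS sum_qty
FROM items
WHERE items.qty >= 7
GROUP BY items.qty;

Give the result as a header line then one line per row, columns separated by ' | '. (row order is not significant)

== RESULT ==
items.qty | sum_qty
8 | 8
9 | 9
7 | 7

Derivation:
After WHERE (3 rows):
items.owner | items.qty | items.name | items.dept
alice | 8 | dave | hr
dave | 9 | gina | mkt
dave | 7 | dave | mkt
After GROUP BY (3 rows):
items.qty | sum_qty
8 | 8
9 | 9
7 | 7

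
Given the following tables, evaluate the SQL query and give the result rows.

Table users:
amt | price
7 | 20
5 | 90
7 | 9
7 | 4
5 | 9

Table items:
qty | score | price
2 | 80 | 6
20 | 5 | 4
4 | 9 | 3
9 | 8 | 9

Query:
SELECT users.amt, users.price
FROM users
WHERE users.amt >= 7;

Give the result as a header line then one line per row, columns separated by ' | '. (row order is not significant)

After WHERE (3 rows):
users.amt | users.price
7 | 20
7 | 9
7 | 4
After SELECT (3 rows):
users.amt | users.price
7 | 20
7 | 9
7 | 4

== RESULT ==
users.amt | users.price
7 | 20
7 | 9
7 | 4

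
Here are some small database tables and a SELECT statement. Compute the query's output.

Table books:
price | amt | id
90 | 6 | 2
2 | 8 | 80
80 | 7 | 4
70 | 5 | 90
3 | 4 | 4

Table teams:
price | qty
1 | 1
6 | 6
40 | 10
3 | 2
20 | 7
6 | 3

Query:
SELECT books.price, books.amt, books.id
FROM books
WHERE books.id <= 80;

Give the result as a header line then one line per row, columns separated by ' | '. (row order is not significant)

== RESULT ==
books.price | books.amt | books.id
90 | 6 | 2
2 | 8 | 80
80 | 7 | 4
3 | 4 | 4

Derivation:
After WHERE (4 rows):
books.price | books.amt | books.id
90 | 6 | 2
2 | 8 | 80
80 | 7 | 4
3 | 4 | 4
After SELECT (4 rows):
books.price | books.amt | books.id
90 | 6 | 2
2 | 8 | 80
80 | 7 | 4
3 | 4 | 4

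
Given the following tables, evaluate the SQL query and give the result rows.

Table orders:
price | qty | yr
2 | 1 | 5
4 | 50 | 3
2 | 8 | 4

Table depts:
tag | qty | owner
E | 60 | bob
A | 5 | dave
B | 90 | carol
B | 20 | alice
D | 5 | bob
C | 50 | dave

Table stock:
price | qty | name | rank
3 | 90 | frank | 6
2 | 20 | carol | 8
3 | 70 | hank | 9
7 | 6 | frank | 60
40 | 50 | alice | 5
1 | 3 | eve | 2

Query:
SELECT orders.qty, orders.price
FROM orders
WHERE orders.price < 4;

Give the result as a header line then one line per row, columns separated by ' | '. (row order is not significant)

After WHERE (2 rows):
orders.price | orders.qty | orders.yr
2 | 1 | 5
2 | 8 | 4
After SELECT (2 rows):
orders.qty | orders.price
1 | 2
8 | 2

== RESULT ==
orders.qty | orders.price
1 | 2
8 | 2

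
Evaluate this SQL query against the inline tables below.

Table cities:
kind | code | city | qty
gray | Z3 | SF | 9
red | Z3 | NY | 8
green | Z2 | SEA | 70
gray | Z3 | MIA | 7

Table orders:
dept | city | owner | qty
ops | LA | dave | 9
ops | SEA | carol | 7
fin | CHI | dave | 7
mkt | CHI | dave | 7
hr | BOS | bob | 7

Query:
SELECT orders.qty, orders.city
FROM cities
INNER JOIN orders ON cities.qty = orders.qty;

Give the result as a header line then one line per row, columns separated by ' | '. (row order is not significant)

== RESULT ==
orders.qty | orders.city
9 | LA
7 | SEA
7 | CHI
7 | CHI
7 | BOS

Derivation:
After JOIN orders (5 rows):
cities.kind | cities.code | cities.city | cities.qty | orders.dept | orders.city | orders.owner | orders.qty
gray | Z3 | SF | 9 | ops | LA | dave | 9
gray | Z3 | MIA | 7 | ops | SEA | carol | 7
gray | Z3 | MIA | 7 | fin | CHI | dave | 7
gray | Z3 | MIA | 7 | mkt | CHI | dave | 7
gray | Z3 | MIA | 7 | hr | BOS | bob | 7
After SELECT (5 rows):
orders.qty | orders.city
9 | LA
7 | SEA
7 | CHI
7 | CHI
7 | BOS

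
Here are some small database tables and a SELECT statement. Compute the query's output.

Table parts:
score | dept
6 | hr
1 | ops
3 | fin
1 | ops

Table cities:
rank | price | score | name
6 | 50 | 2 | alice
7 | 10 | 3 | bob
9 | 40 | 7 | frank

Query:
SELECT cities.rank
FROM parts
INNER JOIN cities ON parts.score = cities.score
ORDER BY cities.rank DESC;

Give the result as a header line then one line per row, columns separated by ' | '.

After JOIN cities (1 rows):
parts.score | parts.dept | cities.rank | cities.price | cities.score | cities.name
3 | fin | 7 | 10 | 3 | bob
After SELECT (1 rows):
cities.rank
7
After ORDER BY (1 rows):
cities.rank
7

== RESULT ==
cities.rank
7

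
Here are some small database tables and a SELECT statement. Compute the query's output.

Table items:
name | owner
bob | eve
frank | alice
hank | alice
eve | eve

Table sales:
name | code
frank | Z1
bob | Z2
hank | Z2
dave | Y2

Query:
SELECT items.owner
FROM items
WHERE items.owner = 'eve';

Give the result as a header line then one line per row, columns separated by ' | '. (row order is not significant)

After WHERE (2 rows):
items.name | items.owner
bob | eve
eve | eve
After SELECT (2 rows):
items.owner
eve
eve

== RESULT ==
items.owner
eve
eve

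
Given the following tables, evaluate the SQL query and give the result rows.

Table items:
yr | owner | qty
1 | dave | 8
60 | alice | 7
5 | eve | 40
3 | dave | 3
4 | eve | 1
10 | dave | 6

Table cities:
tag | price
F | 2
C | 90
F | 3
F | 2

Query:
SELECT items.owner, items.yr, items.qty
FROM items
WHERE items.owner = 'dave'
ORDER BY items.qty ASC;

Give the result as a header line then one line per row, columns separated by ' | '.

== RESULT ==
items.owner | items.yr | items.qty
dave | 3 | 3
dave | 10 | 6
dave | 1 | 8

Derivation:
After WHERE (3 rows):
items.yr | items.owner | items.qty
1 | dave | 8
3 | dave | 3
10 | dave | 6
After SELECT (3 rows):
items.owner | items.yr | items.qty
dave | 1 | 8
dave | 3 | 3
dave | 10 | 6
After ORDER BY (3 rows):
items.owner | items.yr | items.qty
dave | 3 | 3
dave | 10 | 6
dave | 1 | 8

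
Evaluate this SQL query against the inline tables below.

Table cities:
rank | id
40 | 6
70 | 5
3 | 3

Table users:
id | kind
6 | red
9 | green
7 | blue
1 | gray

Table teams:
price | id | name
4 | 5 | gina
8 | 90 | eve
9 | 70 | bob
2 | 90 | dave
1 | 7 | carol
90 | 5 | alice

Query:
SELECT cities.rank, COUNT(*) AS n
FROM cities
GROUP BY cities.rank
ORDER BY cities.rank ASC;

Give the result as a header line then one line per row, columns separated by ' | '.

== RESULT ==
cities.rank | n
3 | 1
40 | 1
70 | 1

Derivation:
After GROUP BY (3 rows):
cities.rank | n
40 | 1
70 | 1
3 | 1
After ORDER BY (3 rows):
cities.rank | n
3 | 1
40 | 1
70 | 1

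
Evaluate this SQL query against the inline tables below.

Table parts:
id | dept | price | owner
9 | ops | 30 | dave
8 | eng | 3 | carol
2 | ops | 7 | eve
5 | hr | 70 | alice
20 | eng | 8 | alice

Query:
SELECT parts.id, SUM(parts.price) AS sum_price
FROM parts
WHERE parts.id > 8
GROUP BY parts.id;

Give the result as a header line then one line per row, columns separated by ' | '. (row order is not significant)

== RESULT ==
parts.id | sum_price
9 | 30
20 | 8

Derivation:
After WHERE (2 rows):
parts.id | parts.dept | parts.price | parts.owner
9 | ops | 30 | dave
20 | eng | 8 | alice
After GROUP BY (2 rows):
parts.id | sum_price
9 | 30
20 | 8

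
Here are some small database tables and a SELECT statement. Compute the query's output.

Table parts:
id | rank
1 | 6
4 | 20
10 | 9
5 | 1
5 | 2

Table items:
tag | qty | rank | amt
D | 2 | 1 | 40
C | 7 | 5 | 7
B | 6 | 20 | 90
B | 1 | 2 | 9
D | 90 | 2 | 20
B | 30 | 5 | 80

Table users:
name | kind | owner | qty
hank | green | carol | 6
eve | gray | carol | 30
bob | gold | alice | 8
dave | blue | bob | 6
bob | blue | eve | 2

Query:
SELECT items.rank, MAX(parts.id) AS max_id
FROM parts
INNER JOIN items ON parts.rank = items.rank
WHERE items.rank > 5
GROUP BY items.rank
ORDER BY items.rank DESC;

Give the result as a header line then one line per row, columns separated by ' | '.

After JOIN items (4 rows):
parts.id | parts.rank | items.tag | items.qty | items.rank | items.amt
4 | 20 | B | 6 | 20 | 90
5 | 1 | D | 2 | 1 | 40
5 | 2 | B | 1 | 2 | 9
5 | 2 | D | 90 | 2 | 20
After WHERE (1 rows):
parts.id | parts.rank | items.tag | items.qty | items.rank | items.amt
4 | 20 | B | 6 | 20 | 90
After GROUP BY (1 rows):
items.rank | max_id
20 | 4
After ORDER BY (1 rows):
items.rank | max_id
20 | 4

== RESULT ==
items.rank | max_id
20 | 4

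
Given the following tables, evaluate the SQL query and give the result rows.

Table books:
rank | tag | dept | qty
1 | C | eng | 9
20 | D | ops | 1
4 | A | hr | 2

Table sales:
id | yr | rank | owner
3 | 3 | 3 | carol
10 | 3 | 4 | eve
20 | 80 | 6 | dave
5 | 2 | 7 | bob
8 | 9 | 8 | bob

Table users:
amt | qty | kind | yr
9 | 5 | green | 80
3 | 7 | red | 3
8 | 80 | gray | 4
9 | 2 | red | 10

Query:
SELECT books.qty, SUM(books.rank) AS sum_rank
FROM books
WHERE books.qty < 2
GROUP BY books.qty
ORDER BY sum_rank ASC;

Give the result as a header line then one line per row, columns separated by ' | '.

== RESULT ==
books.qty | sum_rank
1 | 20

Derivation:
After WHERE (1 rows):
books.rank | books.tag | books.dept | books.qty
20 | D | ops | 1
After GROUP BY (1 rows):
books.qty | sum_rank
1 | 20
After ORDER BY (1 rows):
books.qty | sum_rank
1 | 20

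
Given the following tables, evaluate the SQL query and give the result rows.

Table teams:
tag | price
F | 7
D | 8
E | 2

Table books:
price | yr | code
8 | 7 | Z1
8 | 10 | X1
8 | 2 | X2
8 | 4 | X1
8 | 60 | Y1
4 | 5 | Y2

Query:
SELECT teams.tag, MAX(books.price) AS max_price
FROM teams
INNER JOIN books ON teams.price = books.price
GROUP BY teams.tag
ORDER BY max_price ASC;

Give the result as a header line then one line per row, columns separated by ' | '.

After JOIN books (5 rows):
teams.tag | teams.price | books.price | books.yr | books.code
D | 8 | 8 | 7 | Z1
D | 8 | 8 | 10 | X1
D | 8 | 8 | 2 | X2
D | 8 | 8 | 4 | X1
D | 8 | 8 | 60 | Y1
After GROUP BY (1 rows):
teams.tag | max_price
D | 8
After ORDER BY (1 rows):
teams.tag | max_price
D | 8

== RESULT ==
teams.tag | max_price
D | 8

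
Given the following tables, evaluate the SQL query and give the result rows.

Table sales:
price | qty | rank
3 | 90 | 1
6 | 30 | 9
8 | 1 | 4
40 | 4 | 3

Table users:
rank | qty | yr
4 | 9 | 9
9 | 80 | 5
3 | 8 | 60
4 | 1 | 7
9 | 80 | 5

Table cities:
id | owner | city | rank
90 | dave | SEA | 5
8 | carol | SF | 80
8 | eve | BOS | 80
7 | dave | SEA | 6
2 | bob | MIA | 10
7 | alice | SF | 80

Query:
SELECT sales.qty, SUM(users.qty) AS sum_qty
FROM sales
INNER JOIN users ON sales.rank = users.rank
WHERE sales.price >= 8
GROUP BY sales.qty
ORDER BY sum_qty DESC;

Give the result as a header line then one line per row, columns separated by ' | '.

== RESULT ==
sales.qty | sum_qty
1 | 10
4 | 8

Derivation:
After JOIN users (5 rows):
sales.price | sales.qty | sales.rank | users.rank | users.qty | users.yr
6 | 30 | 9 | 9 | 80 | 5
6 | 30 | 9 | 9 | 80 | 5
8 | 1 | 4 | 4 | 9 | 9
8 | 1 | 4 | 4 | 1 | 7
40 | 4 | 3 | 3 | 8 | 60
After WHERE (3 rows):
sales.price | sales.qty | sales.rank | users.rank | users.qty | users.yr
8 | 1 | 4 | 4 | 9 | 9
8 | 1 | 4 | 4 | 1 | 7
40 | 4 | 3 | 3 | 8 | 60
After GROUP BY (2 rows):
sales.qty | sum_qty
1 | 10
4 | 8
After ORDER BY (2 rows):
sales.qty | sum_qty
1 | 10
4 | 8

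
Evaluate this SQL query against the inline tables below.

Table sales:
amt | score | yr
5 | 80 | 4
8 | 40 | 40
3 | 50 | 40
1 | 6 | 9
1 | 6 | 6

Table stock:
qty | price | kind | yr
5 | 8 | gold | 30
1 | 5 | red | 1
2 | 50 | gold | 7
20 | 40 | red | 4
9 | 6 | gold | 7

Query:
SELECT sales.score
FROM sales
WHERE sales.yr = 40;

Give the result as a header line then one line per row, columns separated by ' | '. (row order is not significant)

== RESULT ==
sales.score
40
50

Derivation:
After WHERE (2 rows):
sales.amt | sales.score | sales.yr
8 | 40 | 40
3 | 50 | 40
After SELECT (2 rows):
sales.score
40
50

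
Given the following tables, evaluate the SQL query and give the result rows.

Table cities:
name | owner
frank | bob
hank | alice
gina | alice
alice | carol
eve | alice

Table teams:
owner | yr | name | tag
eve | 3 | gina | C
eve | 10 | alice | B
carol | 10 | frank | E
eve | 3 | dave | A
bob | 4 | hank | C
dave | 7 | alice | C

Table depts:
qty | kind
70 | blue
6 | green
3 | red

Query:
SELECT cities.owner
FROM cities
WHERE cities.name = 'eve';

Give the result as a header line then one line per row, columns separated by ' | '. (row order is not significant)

After WHERE (1 rows):
cities.name | cities.owner
eve | alice
After SELECT (1 rows):
cities.owner
alice

== RESULT ==
cities.owner
alice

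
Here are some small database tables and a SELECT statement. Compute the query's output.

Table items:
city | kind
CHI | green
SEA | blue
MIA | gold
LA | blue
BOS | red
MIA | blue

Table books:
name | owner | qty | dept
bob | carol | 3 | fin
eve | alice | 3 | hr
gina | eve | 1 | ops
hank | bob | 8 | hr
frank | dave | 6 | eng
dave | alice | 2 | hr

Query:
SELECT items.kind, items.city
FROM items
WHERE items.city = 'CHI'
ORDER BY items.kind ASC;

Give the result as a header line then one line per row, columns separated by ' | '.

After WHERE (1 rows):
items.city | items.kind
CHI | green
After SELECT (1 rows):
items.kind | items.city
green | CHI
After ORDER BY (1 rows):
items.kind | items.city
green | CHI

== RESULT ==
items.kind | items.city
green | CHI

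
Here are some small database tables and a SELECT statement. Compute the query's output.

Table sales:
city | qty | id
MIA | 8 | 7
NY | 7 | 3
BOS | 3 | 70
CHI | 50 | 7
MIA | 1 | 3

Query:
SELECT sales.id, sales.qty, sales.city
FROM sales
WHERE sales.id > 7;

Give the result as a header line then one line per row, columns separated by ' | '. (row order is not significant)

After WHERE (1 rows):
sales.city | sales.qty | sales.id
BOS | 3 | 70
After SELECT (1 rows):
sales.id | sales.qty | sales.city
70 | 3 | BOS

== RESULT ==
sales.id | sales.qty | sales.city
70 | 3 | BOS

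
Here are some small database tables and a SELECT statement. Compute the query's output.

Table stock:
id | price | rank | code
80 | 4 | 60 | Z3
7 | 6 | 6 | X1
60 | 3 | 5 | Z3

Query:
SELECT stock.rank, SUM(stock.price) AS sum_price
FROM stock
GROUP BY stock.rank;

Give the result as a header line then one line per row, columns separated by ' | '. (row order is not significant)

After GROUP BY (3 rows):
stock.rank | sum_price
60 | 4
6 | 6
5 | 3

== RESULT ==
stock.rank | sum_price
60 | 4
6 | 6
5 | 3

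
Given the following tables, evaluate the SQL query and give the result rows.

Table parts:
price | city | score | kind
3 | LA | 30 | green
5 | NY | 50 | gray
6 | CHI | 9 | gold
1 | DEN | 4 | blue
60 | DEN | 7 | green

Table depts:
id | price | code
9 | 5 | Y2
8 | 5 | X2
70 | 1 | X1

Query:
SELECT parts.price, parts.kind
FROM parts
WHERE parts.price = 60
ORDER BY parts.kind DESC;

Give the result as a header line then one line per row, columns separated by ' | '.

== RESULT ==
parts.price | parts.kind
60 | green

Derivation:
After WHERE (1 rows):
parts.price | parts.city | parts.score | parts.kind
60 | DEN | 7 | green
After SELECT (1 rows):
parts.price | parts.kind
60 | green
After ORDER BY (1 rows):
parts.price | parts.kind
60 | green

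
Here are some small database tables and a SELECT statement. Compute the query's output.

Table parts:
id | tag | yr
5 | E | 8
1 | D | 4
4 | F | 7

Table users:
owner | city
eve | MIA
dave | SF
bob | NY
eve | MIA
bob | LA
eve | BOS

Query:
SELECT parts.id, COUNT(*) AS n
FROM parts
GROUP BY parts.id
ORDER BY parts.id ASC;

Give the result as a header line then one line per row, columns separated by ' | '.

After GROUP BY (3 rows):
parts.id | n
5 | 1
1 | 1
4 | 1
After ORDER BY (3 rows):
parts.id | n
1 | 1
4 | 1
5 | 1

== RESULT ==
parts.id | n
1 | 1
4 | 1
5 | 1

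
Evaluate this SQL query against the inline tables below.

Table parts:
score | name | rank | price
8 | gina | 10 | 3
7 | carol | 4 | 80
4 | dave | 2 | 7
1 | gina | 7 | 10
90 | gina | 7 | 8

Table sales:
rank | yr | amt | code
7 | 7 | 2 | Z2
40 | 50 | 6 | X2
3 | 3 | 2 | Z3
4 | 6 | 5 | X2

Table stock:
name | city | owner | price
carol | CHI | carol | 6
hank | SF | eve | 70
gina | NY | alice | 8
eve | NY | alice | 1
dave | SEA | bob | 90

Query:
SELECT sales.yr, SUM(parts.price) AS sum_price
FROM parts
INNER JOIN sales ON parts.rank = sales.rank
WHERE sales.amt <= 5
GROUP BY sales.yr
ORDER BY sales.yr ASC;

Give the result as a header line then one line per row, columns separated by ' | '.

After JOIN sales (3 rows):
parts.score | parts.name | parts.rank | parts.price | sales.rank | sales.yr | sales.amt | sales.code
7 | carol | 4 | 80 | 4 | 6 | 5 | X2
1 | gina | 7 | 10 | 7 | 7 | 2 | Z2
90 | gina | 7 | 8 | 7 | 7 | 2 | Z2
After WHERE (3 rows):
parts.score | parts.name | parts.rank | parts.price | sales.rank | sales.yr | sales.amt | sales.code
7 | carol | 4 | 80 | 4 | 6 | 5 | X2
1 | gina | 7 | 10 | 7 | 7 | 2 | Z2
90 | gina | 7 | 8 | 7 | 7 | 2 | Z2
After GROUP BY (2 rows):
sales.yr | sum_price
6 | 80
7 | 18
After ORDER BY (2 rows):
sales.yr | sum_price
6 | 80
7 | 18

== RESULT ==
sales.yr | sum_price
6 | 80
7 | 18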